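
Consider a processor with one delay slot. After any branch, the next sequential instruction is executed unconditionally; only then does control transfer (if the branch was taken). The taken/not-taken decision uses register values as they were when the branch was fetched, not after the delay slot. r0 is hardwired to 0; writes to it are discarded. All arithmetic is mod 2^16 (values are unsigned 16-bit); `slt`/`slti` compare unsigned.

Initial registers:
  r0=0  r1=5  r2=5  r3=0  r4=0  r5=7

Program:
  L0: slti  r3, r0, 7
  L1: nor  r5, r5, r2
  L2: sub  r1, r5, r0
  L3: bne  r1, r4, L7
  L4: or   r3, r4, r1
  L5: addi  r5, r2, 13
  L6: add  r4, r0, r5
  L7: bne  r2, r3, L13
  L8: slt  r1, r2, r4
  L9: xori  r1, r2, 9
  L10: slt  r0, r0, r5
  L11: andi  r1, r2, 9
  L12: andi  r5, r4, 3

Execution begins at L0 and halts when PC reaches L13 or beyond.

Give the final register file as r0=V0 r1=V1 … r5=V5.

r0=0 r1=0 r2=5 r3=65528 r4=0 r5=65528

[0] slti  r3, r0, 7  →  {r0:0, r1:5, r2:5, r3:1, r4:0, r5:7}
[1] nor  r5, r5, r2  →  {r0:0, r1:5, r2:5, r3:1, r4:0, r5:65528}
[2] sub  r1, r5, r0  →  {r0:0, r1:65528, r2:5, r3:1, r4:0, r5:65528}
[3] bne  r1, r4, L7  →  {r0:0, r1:65528, r2:5, r3:1, r4:0, r5:65528}  ⟨branch taken⟩
[4] or   r3, r4, r1  →  {r0:0, r1:65528, r2:5, r3:65528, r4:0, r5:65528}
[7] bne  r2, r3, L13  →  {r0:0, r1:65528, r2:5, r3:65528, r4:0, r5:65528}  ⟨branch taken⟩
[8] slt  r1, r2, r4  →  {r0:0, r1:0, r2:5, r3:65528, r4:0, r5:65528}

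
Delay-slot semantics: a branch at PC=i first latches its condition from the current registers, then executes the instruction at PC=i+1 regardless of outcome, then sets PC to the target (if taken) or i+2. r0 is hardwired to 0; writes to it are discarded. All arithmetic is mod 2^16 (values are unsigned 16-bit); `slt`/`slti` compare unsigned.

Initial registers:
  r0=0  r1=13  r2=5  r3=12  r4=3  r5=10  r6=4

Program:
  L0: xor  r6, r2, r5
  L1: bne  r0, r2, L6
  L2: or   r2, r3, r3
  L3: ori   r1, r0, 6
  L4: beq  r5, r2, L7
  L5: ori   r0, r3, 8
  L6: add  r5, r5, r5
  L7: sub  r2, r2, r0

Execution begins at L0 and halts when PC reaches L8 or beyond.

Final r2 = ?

12

[0] xor  r6, r2, r5  →  {r0:0, r1:13, r2:5, r3:12, r4:3, r5:10, r6:15}
[1] bne  r0, r2, L6  →  {r0:0, r1:13, r2:5, r3:12, r4:3, r5:10, r6:15}  ⟨branch taken⟩
[2] or   r2, r3, r3  →  {r0:0, r1:13, r2:12, r3:12, r4:3, r5:10, r6:15}
[6] add  r5, r5, r5  →  {r0:0, r1:13, r2:12, r3:12, r4:3, r5:20, r6:15}
[7] sub  r2, r2, r0  →  {r0:0, r1:13, r2:12, r3:12, r4:3, r5:20, r6:15}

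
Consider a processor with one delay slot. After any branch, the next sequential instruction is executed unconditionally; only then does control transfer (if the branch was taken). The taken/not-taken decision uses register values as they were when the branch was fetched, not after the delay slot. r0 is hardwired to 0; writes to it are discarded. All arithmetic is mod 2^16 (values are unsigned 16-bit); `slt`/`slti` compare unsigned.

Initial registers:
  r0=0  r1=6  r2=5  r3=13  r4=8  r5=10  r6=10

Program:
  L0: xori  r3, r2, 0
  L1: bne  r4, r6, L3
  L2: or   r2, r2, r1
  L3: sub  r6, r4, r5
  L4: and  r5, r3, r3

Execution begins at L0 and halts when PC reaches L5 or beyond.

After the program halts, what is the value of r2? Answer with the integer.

7

PC=0  xori  r3, r2, 0        | r0=0 r1=6 r2=5 r3=5 r4=8 r5=10 r6=10
PC=1  bne  r4, r6, L3        | r0=0 r1=6 r2=5 r3=5 r4=8 r5=10 r6=10  [TAKEN]
PC=2  or   r2, r2, r1        | r0=0 r1=6 r2=7 r3=5 r4=8 r5=10 r6=10
PC=3  sub  r6, r4, r5        | r0=0 r1=6 r2=7 r3=5 r4=8 r5=10 r6=65534
PC=4  and  r5, r3, r3        | r0=0 r1=6 r2=7 r3=5 r4=8 r5=5 r6=65534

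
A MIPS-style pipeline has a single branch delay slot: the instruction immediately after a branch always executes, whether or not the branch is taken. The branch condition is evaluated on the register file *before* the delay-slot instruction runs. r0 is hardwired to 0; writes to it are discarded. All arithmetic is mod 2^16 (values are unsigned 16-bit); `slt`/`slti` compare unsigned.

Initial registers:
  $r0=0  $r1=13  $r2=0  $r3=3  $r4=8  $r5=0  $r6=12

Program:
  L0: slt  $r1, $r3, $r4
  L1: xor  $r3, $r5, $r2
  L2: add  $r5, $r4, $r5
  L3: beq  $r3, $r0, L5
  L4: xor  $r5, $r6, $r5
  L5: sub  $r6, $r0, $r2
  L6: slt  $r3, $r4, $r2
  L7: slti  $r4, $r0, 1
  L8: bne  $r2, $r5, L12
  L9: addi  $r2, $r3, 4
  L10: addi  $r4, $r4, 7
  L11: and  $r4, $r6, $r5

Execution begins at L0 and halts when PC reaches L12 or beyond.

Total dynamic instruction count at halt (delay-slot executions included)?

#0 slt  $r1, $r3, $r4 ; 0/1/0/3/8/0/12
#1 xor  $r3, $r5, $r2 ; 0/1/0/0/8/0/12
#2 add  $r5, $r4, $r5 ; 0/1/0/0/8/8/12
#3 beq  $r3, $r0, L5 ; 0/1/0/0/8/8/12 ; →target
#4 xor  $r5, $r6, $r5 ; 0/1/0/0/8/4/12
#5 sub  $r6, $r0, $r2 ; 0/1/0/0/8/4/0
#6 slt  $r3, $r4, $r2 ; 0/1/0/0/8/4/0
#7 slti  $r4, $r0, 1 ; 0/1/0/0/1/4/0
#8 bne  $r2, $r5, L12 ; 0/1/0/0/1/4/0 ; →target
#9 addi  $r2, $r3, 4 ; 0/1/4/0/1/4/0

10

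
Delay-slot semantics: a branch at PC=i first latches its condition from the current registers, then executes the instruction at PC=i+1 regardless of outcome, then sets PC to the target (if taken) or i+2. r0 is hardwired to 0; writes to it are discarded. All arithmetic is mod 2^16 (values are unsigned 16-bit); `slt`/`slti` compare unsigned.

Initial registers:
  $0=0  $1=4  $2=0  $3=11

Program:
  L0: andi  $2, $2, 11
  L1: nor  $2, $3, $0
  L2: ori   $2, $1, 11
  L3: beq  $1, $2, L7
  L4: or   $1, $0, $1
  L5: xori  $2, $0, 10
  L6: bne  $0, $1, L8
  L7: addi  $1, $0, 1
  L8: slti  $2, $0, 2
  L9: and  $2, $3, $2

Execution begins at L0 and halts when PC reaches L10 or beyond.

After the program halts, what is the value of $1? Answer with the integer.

#0 andi  $2, $2, 11 ; 0/4/0/11
#1 nor  $2, $3, $0 ; 0/4/65524/11
#2 ori   $2, $1, 11 ; 0/4/15/11
#3 beq  $1, $2, L7 ; 0/4/15/11 ; →fallthru
#4 or   $1, $0, $1 ; 0/4/15/11
#5 xori  $2, $0, 10 ; 0/4/10/11
#6 bne  $0, $1, L8 ; 0/4/10/11 ; →target
#7 addi  $1, $0, 1 ; 0/1/10/11
#8 slti  $2, $0, 2 ; 0/1/1/11
#9 and  $2, $3, $2 ; 0/1/1/11

1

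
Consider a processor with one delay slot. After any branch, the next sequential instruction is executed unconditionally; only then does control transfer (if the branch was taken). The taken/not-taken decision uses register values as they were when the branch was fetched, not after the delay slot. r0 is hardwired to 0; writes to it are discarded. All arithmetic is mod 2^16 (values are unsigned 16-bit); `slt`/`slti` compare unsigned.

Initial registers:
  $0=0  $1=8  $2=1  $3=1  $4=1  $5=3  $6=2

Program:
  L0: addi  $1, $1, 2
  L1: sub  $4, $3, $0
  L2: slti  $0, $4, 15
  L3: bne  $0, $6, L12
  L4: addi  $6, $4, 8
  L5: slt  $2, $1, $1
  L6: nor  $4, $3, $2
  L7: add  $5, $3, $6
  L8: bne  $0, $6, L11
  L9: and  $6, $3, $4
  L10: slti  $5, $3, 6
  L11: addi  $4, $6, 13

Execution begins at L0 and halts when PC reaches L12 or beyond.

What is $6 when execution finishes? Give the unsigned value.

  step pc=0: addi  $1, $1, 2  regs=(0,10,1,1,1,3,2)
  step pc=1: sub  $4, $3, $0  regs=(0,10,1,1,1,3,2)
  step pc=2: slti  $0, $4, 15  regs=(0,10,1,1,1,3,2)
  step pc=3: bne  $0, $6, L12  cond=T  regs=(0,10,1,1,1,3,2)
  step pc=4: addi  $6, $4, 8  regs=(0,10,1,1,1,3,9)

9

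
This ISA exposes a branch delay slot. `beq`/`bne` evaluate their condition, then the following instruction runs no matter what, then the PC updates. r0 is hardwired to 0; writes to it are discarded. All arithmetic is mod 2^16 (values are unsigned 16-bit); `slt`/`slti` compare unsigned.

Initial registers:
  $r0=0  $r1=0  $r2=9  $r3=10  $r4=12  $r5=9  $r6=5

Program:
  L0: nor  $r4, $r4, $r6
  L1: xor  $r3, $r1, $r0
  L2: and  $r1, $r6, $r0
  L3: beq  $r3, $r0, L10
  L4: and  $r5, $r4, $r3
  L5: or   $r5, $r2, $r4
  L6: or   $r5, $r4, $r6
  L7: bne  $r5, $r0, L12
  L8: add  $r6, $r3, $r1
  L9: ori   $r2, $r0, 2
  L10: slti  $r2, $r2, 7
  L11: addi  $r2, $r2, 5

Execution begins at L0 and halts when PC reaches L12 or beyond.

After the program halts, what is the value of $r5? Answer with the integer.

0

[0] nor  $r4, $r4, $r6  →  {$r0:0, $r1:0, $r2:9, $r3:10, $r4:65522, $r5:9, $r6:5}
[1] xor  $r3, $r1, $r0  →  {$r0:0, $r1:0, $r2:9, $r3:0, $r4:65522, $r5:9, $r6:5}
[2] and  $r1, $r6, $r0  →  {$r0:0, $r1:0, $r2:9, $r3:0, $r4:65522, $r5:9, $r6:5}
[3] beq  $r3, $r0, L10  →  {$r0:0, $r1:0, $r2:9, $r3:0, $r4:65522, $r5:9, $r6:5}  ⟨branch taken⟩
[4] and  $r5, $r4, $r3  →  {$r0:0, $r1:0, $r2:9, $r3:0, $r4:65522, $r5:0, $r6:5}
[10] slti  $r2, $r2, 7  →  {$r0:0, $r1:0, $r2:0, $r3:0, $r4:65522, $r5:0, $r6:5}
[11] addi  $r2, $r2, 5  →  {$r0:0, $r1:0, $r2:5, $r3:0, $r4:65522, $r5:0, $r6:5}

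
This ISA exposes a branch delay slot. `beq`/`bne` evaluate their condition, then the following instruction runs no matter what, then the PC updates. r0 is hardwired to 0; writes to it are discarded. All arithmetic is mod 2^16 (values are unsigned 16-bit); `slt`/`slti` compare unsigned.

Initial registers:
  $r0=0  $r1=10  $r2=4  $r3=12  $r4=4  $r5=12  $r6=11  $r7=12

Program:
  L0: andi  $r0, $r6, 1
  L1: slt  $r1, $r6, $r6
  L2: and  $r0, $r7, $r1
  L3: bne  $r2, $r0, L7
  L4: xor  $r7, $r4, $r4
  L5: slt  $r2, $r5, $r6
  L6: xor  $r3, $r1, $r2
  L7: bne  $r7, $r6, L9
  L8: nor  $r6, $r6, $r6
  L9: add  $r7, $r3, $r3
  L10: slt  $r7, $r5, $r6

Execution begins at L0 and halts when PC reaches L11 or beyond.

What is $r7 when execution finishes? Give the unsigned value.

1

PC=0  andi  $r0, $r6, 1      | $r0=0 $r1=10 $r2=4 $r3=12 $r4=4 $r5=12 $r6=11 $r7=12
PC=1  slt  $r1, $r6, $r6     | $r0=0 $r1=0 $r2=4 $r3=12 $r4=4 $r5=12 $r6=11 $r7=12
PC=2  and  $r0, $r7, $r1     | $r0=0 $r1=0 $r2=4 $r3=12 $r4=4 $r5=12 $r6=11 $r7=12
PC=3  bne  $r2, $r0, L7      | $r0=0 $r1=0 $r2=4 $r3=12 $r4=4 $r5=12 $r6=11 $r7=12  [TAKEN]
PC=4  xor  $r7, $r4, $r4     | $r0=0 $r1=0 $r2=4 $r3=12 $r4=4 $r5=12 $r6=11 $r7=0
PC=7  bne  $r7, $r6, L9      | $r0=0 $r1=0 $r2=4 $r3=12 $r4=4 $r5=12 $r6=11 $r7=0  [TAKEN]
PC=8  nor  $r6, $r6, $r6     | $r0=0 $r1=0 $r2=4 $r3=12 $r4=4 $r5=12 $r6=65524 $r7=0
PC=9  add  $r7, $r3, $r3     | $r0=0 $r1=0 $r2=4 $r3=12 $r4=4 $r5=12 $r6=65524 $r7=24
PC=10 slt  $r7, $r5, $r6     | $r0=0 $r1=0 $r2=4 $r3=12 $r4=4 $r5=12 $r6=65524 $r7=1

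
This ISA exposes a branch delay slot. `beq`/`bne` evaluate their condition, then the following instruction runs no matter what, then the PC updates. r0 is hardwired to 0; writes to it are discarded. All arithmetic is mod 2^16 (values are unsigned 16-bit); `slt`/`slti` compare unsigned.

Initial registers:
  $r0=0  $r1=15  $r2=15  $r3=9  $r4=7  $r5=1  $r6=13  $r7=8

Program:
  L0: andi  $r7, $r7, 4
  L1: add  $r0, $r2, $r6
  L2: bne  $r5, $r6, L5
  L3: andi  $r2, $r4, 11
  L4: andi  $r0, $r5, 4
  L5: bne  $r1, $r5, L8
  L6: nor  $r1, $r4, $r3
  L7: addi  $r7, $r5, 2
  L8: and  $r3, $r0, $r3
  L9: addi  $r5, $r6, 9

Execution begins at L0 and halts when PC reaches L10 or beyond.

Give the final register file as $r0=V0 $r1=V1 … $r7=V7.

PC=0  andi  $r7, $r7, 4      | $r0=0 $r1=15 $r2=15 $r3=9 $r4=7 $r5=1 $r6=13 $r7=0
PC=1  add  $r0, $r2, $r6     | $r0=0 $r1=15 $r2=15 $r3=9 $r4=7 $r5=1 $r6=13 $r7=0
PC=2  bne  $r5, $r6, L5      | $r0=0 $r1=15 $r2=15 $r3=9 $r4=7 $r5=1 $r6=13 $r7=0  [TAKEN]
PC=3  andi  $r2, $r4, 11     | $r0=0 $r1=15 $r2=3 $r3=9 $r4=7 $r5=1 $r6=13 $r7=0
PC=5  bne  $r1, $r5, L8      | $r0=0 $r1=15 $r2=3 $r3=9 $r4=7 $r5=1 $r6=13 $r7=0  [TAKEN]
PC=6  nor  $r1, $r4, $r3     | $r0=0 $r1=65520 $r2=3 $r3=9 $r4=7 $r5=1 $r6=13 $r7=0
PC=8  and  $r3, $r0, $r3     | $r0=0 $r1=65520 $r2=3 $r3=0 $r4=7 $r5=1 $r6=13 $r7=0
PC=9  addi  $r5, $r6, 9      | $r0=0 $r1=65520 $r2=3 $r3=0 $r4=7 $r5=22 $r6=13 $r7=0

$r0=0 $r1=65520 $r2=3 $r3=0 $r4=7 $r5=22 $r6=13 $r7=0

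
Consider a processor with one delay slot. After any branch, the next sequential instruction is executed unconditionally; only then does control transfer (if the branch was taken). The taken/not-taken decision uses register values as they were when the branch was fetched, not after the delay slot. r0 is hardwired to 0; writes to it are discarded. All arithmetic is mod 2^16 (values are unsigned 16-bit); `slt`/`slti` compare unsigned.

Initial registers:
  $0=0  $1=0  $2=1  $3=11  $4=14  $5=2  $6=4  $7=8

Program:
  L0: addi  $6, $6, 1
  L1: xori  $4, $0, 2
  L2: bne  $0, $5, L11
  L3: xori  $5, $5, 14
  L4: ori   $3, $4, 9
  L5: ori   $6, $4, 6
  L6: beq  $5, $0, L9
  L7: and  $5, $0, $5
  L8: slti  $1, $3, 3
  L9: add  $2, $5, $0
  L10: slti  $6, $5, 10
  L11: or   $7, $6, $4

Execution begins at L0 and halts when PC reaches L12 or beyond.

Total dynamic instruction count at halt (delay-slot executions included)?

#0 addi  $6, $6, 1 ; 0/0/1/11/14/2/5/8
#1 xori  $4, $0, 2 ; 0/0/1/11/2/2/5/8
#2 bne  $0, $5, L11 ; 0/0/1/11/2/2/5/8 ; →target
#3 xori  $5, $5, 14 ; 0/0/1/11/2/12/5/8
#11 or   $7, $6, $4 ; 0/0/1/11/2/12/5/7

5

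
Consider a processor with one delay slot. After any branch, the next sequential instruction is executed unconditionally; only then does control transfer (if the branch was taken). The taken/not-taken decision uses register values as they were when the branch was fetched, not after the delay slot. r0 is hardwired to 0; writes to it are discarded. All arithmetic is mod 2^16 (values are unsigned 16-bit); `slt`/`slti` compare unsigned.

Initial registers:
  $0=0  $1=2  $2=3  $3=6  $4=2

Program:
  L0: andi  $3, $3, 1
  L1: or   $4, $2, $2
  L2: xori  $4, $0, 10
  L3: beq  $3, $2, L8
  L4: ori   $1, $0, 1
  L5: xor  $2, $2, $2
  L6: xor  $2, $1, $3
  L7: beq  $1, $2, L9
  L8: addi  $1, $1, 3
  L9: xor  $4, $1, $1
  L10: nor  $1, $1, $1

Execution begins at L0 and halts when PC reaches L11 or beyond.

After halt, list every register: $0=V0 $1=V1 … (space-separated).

PC=0  andi  $3, $3, 1        | $0=0 $1=2 $2=3 $3=0 $4=2
PC=1  or   $4, $2, $2        | $0=0 $1=2 $2=3 $3=0 $4=3
PC=2  xori  $4, $0, 10       | $0=0 $1=2 $2=3 $3=0 $4=10
PC=3  beq  $3, $2, L8        | $0=0 $1=2 $2=3 $3=0 $4=10  [not taken]
PC=4  ori   $1, $0, 1        | $0=0 $1=1 $2=3 $3=0 $4=10
PC=5  xor  $2, $2, $2        | $0=0 $1=1 $2=0 $3=0 $4=10
PC=6  xor  $2, $1, $3        | $0=0 $1=1 $2=1 $3=0 $4=10
PC=7  beq  $1, $2, L9        | $0=0 $1=1 $2=1 $3=0 $4=10  [TAKEN]
PC=8  addi  $1, $1, 3        | $0=0 $1=4 $2=1 $3=0 $4=10
PC=9  xor  $4, $1, $1        | $0=0 $1=4 $2=1 $3=0 $4=0
PC=10 nor  $1, $1, $1        | $0=0 $1=65531 $2=1 $3=0 $4=0

$0=0 $1=65531 $2=1 $3=0 $4=0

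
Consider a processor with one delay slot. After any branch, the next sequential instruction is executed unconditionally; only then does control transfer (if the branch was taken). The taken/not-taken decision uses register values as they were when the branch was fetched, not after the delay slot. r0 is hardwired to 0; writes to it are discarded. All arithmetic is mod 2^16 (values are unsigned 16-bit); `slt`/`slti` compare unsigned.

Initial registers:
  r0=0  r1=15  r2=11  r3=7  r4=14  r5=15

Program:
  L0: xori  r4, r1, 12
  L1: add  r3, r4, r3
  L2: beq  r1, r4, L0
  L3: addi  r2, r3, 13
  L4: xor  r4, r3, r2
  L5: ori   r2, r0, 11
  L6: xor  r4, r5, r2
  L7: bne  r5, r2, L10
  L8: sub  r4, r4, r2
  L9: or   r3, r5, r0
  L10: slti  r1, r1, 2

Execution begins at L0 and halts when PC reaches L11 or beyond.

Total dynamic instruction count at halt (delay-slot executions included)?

[0] xori  r4, r1, 12  →  {r0:0, r1:15, r2:11, r3:7, r4:3, r5:15}
[1] add  r3, r4, r3  →  {r0:0, r1:15, r2:11, r3:10, r4:3, r5:15}
[2] beq  r1, r4, L0  →  {r0:0, r1:15, r2:11, r3:10, r4:3, r5:15}  ⟨branch fallthrough⟩
[3] addi  r2, r3, 13  →  {r0:0, r1:15, r2:23, r3:10, r4:3, r5:15}
[4] xor  r4, r3, r2  →  {r0:0, r1:15, r2:23, r3:10, r4:29, r5:15}
[5] ori   r2, r0, 11  →  {r0:0, r1:15, r2:11, r3:10, r4:29, r5:15}
[6] xor  r4, r5, r2  →  {r0:0, r1:15, r2:11, r3:10, r4:4, r5:15}
[7] bne  r5, r2, L10  →  {r0:0, r1:15, r2:11, r3:10, r4:4, r5:15}  ⟨branch taken⟩
[8] sub  r4, r4, r2  →  {r0:0, r1:15, r2:11, r3:10, r4:65529, r5:15}
[10] slti  r1, r1, 2  →  {r0:0, r1:0, r2:11, r3:10, r4:65529, r5:15}

10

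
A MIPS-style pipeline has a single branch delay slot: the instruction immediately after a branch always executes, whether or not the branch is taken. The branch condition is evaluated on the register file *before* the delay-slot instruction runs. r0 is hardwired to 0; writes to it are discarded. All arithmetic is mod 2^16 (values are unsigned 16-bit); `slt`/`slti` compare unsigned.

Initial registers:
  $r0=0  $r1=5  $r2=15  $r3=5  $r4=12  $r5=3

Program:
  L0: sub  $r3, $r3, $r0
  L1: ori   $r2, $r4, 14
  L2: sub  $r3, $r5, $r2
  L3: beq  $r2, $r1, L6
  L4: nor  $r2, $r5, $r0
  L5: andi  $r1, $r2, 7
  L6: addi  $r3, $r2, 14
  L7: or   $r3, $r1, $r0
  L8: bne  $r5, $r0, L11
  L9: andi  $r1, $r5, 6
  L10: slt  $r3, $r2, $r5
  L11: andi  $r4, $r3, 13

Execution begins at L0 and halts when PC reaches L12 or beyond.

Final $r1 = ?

  step pc=0: sub  $r3, $r3, $r0  regs=(0,5,15,5,12,3)
  step pc=1: ori   $r2, $r4, 14  regs=(0,5,14,5,12,3)
  step pc=2: sub  $r3, $r5, $r2  regs=(0,5,14,65525,12,3)
  step pc=3: beq  $r2, $r1, L6  cond=F  regs=(0,5,14,65525,12,3)
  step pc=4: nor  $r2, $r5, $r0  regs=(0,5,65532,65525,12,3)
  step pc=5: andi  $r1, $r2, 7  regs=(0,4,65532,65525,12,3)
  step pc=6: addi  $r3, $r2, 14  regs=(0,4,65532,10,12,3)
  step pc=7: or   $r3, $r1, $r0  regs=(0,4,65532,4,12,3)
  step pc=8: bne  $r5, $r0, L11  cond=T  regs=(0,4,65532,4,12,3)
  step pc=9: andi  $r1, $r5, 6  regs=(0,2,65532,4,12,3)
  step pc=11: andi  $r4, $r3, 13  regs=(0,2,65532,4,4,3)

2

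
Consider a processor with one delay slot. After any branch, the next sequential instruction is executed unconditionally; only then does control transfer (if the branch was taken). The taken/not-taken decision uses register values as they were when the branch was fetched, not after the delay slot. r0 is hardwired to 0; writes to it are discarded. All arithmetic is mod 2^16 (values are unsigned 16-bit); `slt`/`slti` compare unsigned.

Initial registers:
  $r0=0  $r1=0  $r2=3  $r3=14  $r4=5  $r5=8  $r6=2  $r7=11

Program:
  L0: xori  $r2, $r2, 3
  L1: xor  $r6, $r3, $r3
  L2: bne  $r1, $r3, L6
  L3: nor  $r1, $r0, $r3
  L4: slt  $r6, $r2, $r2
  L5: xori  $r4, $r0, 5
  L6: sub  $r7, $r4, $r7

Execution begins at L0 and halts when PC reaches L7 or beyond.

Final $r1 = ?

[0] xori  $r2, $r2, 3  →  {$r0:0, $r1:0, $r2:0, $r3:14, $r4:5, $r5:8, $r6:2, $r7:11}
[1] xor  $r6, $r3, $r3  →  {$r0:0, $r1:0, $r2:0, $r3:14, $r4:5, $r5:8, $r6:0, $r7:11}
[2] bne  $r1, $r3, L6  →  {$r0:0, $r1:0, $r2:0, $r3:14, $r4:5, $r5:8, $r6:0, $r7:11}  ⟨branch taken⟩
[3] nor  $r1, $r0, $r3  →  {$r0:0, $r1:65521, $r2:0, $r3:14, $r4:5, $r5:8, $r6:0, $r7:11}
[6] sub  $r7, $r4, $r7  →  {$r0:0, $r1:65521, $r2:0, $r3:14, $r4:5, $r5:8, $r6:0, $r7:65530}

65521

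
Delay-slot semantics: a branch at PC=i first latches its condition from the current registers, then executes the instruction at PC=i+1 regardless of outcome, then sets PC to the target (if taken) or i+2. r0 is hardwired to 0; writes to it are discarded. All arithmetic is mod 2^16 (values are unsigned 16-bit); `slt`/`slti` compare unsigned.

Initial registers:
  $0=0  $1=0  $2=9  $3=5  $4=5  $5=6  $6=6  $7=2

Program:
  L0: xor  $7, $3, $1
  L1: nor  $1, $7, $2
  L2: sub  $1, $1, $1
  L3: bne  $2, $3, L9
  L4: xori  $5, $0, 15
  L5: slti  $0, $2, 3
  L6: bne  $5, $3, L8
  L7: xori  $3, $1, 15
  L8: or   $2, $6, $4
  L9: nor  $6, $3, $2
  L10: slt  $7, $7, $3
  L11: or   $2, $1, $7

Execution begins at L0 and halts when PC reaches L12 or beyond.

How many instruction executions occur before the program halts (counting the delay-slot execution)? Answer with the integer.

8

PC=0  xor  $7, $3, $1        | $0=0 $1=0 $2=9 $3=5 $4=5 $5=6 $6=6 $7=5
PC=1  nor  $1, $7, $2        | $0=0 $1=65522 $2=9 $3=5 $4=5 $5=6 $6=6 $7=5
PC=2  sub  $1, $1, $1        | $0=0 $1=0 $2=9 $3=5 $4=5 $5=6 $6=6 $7=5
PC=3  bne  $2, $3, L9        | $0=0 $1=0 $2=9 $3=5 $4=5 $5=6 $6=6 $7=5  [TAKEN]
PC=4  xori  $5, $0, 15       | $0=0 $1=0 $2=9 $3=5 $4=5 $5=15 $6=6 $7=5
PC=9  nor  $6, $3, $2        | $0=0 $1=0 $2=9 $3=5 $4=5 $5=15 $6=65522 $7=5
PC=10 slt  $7, $7, $3        | $0=0 $1=0 $2=9 $3=5 $4=5 $5=15 $6=65522 $7=0
PC=11 or   $2, $1, $7        | $0=0 $1=0 $2=0 $3=5 $4=5 $5=15 $6=65522 $7=0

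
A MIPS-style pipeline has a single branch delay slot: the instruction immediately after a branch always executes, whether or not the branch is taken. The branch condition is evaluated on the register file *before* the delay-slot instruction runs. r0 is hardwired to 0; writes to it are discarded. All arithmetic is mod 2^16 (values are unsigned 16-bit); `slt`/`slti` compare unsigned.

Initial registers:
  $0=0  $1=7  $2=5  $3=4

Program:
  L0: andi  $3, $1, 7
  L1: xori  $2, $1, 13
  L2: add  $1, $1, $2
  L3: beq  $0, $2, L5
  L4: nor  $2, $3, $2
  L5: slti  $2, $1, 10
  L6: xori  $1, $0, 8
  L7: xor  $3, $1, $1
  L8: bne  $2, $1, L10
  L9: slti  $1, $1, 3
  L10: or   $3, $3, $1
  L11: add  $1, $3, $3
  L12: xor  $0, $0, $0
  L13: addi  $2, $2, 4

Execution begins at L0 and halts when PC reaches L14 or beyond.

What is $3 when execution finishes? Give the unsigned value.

  step pc=0: andi  $3, $1, 7  regs=(0,7,5,7)
  step pc=1: xori  $2, $1, 13  regs=(0,7,10,7)
  step pc=2: add  $1, $1, $2  regs=(0,17,10,7)
  step pc=3: beq  $0, $2, L5  cond=F  regs=(0,17,10,7)
  step pc=4: nor  $2, $3, $2  regs=(0,17,65520,7)
  step pc=5: slti  $2, $1, 10  regs=(0,17,0,7)
  step pc=6: xori  $1, $0, 8  regs=(0,8,0,7)
  step pc=7: xor  $3, $1, $1  regs=(0,8,0,0)
  step pc=8: bne  $2, $1, L10  cond=T  regs=(0,8,0,0)
  step pc=9: slti  $1, $1, 3  regs=(0,0,0,0)
  step pc=10: or   $3, $3, $1  regs=(0,0,0,0)
  step pc=11: add  $1, $3, $3  regs=(0,0,0,0)
  step pc=12: xor  $0, $0, $0  regs=(0,0,0,0)
  step pc=13: addi  $2, $2, 4  regs=(0,0,4,0)

0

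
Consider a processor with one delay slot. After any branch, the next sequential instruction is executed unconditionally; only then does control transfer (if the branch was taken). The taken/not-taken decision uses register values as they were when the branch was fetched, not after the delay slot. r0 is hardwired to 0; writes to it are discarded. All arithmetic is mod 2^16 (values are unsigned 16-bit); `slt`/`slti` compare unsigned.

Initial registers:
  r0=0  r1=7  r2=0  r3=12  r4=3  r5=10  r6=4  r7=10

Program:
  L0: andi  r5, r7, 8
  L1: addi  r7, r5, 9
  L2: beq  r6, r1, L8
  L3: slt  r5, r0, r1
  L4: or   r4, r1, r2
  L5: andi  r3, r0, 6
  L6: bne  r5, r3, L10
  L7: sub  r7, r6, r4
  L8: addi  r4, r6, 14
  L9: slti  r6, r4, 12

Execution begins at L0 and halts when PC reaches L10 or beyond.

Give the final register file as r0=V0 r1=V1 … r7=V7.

PC=0  andi  r5, r7, 8        | r0=0 r1=7 r2=0 r3=12 r4=3 r5=8 r6=4 r7=10
PC=1  addi  r7, r5, 9        | r0=0 r1=7 r2=0 r3=12 r4=3 r5=8 r6=4 r7=17
PC=2  beq  r6, r1, L8        | r0=0 r1=7 r2=0 r3=12 r4=3 r5=8 r6=4 r7=17  [not taken]
PC=3  slt  r5, r0, r1        | r0=0 r1=7 r2=0 r3=12 r4=3 r5=1 r6=4 r7=17
PC=4  or   r4, r1, r2        | r0=0 r1=7 r2=0 r3=12 r4=7 r5=1 r6=4 r7=17
PC=5  andi  r3, r0, 6        | r0=0 r1=7 r2=0 r3=0 r4=7 r5=1 r6=4 r7=17
PC=6  bne  r5, r3, L10       | r0=0 r1=7 r2=0 r3=0 r4=7 r5=1 r6=4 r7=17  [TAKEN]
PC=7  sub  r7, r6, r4        | r0=0 r1=7 r2=0 r3=0 r4=7 r5=1 r6=4 r7=65533

r0=0 r1=7 r2=0 r3=0 r4=7 r5=1 r6=4 r7=65533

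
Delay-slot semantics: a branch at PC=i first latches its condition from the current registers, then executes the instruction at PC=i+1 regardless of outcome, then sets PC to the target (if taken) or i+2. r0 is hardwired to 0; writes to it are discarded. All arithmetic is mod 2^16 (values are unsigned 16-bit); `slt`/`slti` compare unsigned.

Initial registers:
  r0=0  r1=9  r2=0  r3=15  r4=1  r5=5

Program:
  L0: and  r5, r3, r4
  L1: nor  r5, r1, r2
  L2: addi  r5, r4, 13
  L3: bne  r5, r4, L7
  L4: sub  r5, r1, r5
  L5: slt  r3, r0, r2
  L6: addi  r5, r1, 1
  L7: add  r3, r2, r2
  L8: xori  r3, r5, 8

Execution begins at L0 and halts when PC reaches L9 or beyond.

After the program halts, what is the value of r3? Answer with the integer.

65523

PC=0  and  r5, r3, r4        | r0=0 r1=9 r2=0 r3=15 r4=1 r5=1
PC=1  nor  r5, r1, r2        | r0=0 r1=9 r2=0 r3=15 r4=1 r5=65526
PC=2  addi  r5, r4, 13       | r0=0 r1=9 r2=0 r3=15 r4=1 r5=14
PC=3  bne  r5, r4, L7        | r0=0 r1=9 r2=0 r3=15 r4=1 r5=14  [TAKEN]
PC=4  sub  r5, r1, r5        | r0=0 r1=9 r2=0 r3=15 r4=1 r5=65531
PC=7  add  r3, r2, r2        | r0=0 r1=9 r2=0 r3=0 r4=1 r5=65531
PC=8  xori  r3, r5, 8        | r0=0 r1=9 r2=0 r3=65523 r4=1 r5=65531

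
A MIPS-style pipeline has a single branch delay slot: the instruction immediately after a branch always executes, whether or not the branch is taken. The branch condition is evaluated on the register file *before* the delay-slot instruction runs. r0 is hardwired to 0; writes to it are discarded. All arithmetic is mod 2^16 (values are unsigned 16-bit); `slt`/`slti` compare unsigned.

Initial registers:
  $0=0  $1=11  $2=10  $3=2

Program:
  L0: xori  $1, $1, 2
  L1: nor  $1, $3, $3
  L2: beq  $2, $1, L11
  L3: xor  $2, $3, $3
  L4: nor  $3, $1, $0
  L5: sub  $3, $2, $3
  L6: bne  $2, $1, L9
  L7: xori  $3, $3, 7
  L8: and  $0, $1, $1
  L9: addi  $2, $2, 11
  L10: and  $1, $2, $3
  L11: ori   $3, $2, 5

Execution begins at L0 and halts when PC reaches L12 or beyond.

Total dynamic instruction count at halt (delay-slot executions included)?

11

  step pc=0: xori  $1, $1, 2  regs=(0,9,10,2)
  step pc=1: nor  $1, $3, $3  regs=(0,65533,10,2)
  step pc=2: beq  $2, $1, L11  cond=F  regs=(0,65533,10,2)
  step pc=3: xor  $2, $3, $3  regs=(0,65533,0,2)
  step pc=4: nor  $3, $1, $0  regs=(0,65533,0,2)
  step pc=5: sub  $3, $2, $3  regs=(0,65533,0,65534)
  step pc=6: bne  $2, $1, L9  cond=T  regs=(0,65533,0,65534)
  step pc=7: xori  $3, $3, 7  regs=(0,65533,0,65529)
  step pc=9: addi  $2, $2, 11  regs=(0,65533,11,65529)
  step pc=10: and  $1, $2, $3  regs=(0,9,11,65529)
  step pc=11: ori   $3, $2, 5  regs=(0,9,11,15)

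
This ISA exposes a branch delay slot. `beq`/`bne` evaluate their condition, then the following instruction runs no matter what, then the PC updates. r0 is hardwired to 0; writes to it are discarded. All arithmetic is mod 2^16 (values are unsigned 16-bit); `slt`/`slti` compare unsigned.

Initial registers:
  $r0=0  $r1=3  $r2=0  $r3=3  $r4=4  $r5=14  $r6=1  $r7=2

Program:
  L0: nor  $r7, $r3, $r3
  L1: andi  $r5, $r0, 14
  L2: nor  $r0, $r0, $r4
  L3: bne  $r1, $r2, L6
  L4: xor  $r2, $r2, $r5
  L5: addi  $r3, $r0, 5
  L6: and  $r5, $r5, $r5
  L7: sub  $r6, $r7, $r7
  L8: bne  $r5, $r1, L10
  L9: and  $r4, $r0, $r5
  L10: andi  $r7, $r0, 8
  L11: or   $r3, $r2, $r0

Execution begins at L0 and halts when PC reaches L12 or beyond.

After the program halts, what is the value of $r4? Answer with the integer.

PC=0  nor  $r7, $r3, $r3     | $r0=0 $r1=3 $r2=0 $r3=3 $r4=4 $r5=14 $r6=1 $r7=65532
PC=1  andi  $r5, $r0, 14     | $r0=0 $r1=3 $r2=0 $r3=3 $r4=4 $r5=0 $r6=1 $r7=65532
PC=2  nor  $r0, $r0, $r4     | $r0=0 $r1=3 $r2=0 $r3=3 $r4=4 $r5=0 $r6=1 $r7=65532
PC=3  bne  $r1, $r2, L6      | $r0=0 $r1=3 $r2=0 $r3=3 $r4=4 $r5=0 $r6=1 $r7=65532  [TAKEN]
PC=4  xor  $r2, $r2, $r5     | $r0=0 $r1=3 $r2=0 $r3=3 $r4=4 $r5=0 $r6=1 $r7=65532
PC=6  and  $r5, $r5, $r5     | $r0=0 $r1=3 $r2=0 $r3=3 $r4=4 $r5=0 $r6=1 $r7=65532
PC=7  sub  $r6, $r7, $r7     | $r0=0 $r1=3 $r2=0 $r3=3 $r4=4 $r5=0 $r6=0 $r7=65532
PC=8  bne  $r5, $r1, L10     | $r0=0 $r1=3 $r2=0 $r3=3 $r4=4 $r5=0 $r6=0 $r7=65532  [TAKEN]
PC=9  and  $r4, $r0, $r5     | $r0=0 $r1=3 $r2=0 $r3=3 $r4=0 $r5=0 $r6=0 $r7=65532
PC=10 andi  $r7, $r0, 8      | $r0=0 $r1=3 $r2=0 $r3=3 $r4=0 $r5=0 $r6=0 $r7=0
PC=11 or   $r3, $r2, $r0     | $r0=0 $r1=3 $r2=0 $r3=0 $r4=0 $r5=0 $r6=0 $r7=0

0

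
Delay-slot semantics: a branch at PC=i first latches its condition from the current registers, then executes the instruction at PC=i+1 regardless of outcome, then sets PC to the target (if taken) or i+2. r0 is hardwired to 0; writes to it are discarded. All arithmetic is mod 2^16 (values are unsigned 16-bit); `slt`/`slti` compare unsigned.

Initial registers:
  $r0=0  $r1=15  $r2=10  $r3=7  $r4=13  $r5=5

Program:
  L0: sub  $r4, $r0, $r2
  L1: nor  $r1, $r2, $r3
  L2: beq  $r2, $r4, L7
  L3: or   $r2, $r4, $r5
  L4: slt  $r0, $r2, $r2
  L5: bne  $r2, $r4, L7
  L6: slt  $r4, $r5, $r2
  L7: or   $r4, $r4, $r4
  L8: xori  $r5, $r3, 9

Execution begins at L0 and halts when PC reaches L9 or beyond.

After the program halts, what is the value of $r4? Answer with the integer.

[0] sub  $r4, $r0, $r2  →  {$r0:0, $r1:15, $r2:10, $r3:7, $r4:65526, $r5:5}
[1] nor  $r1, $r2, $r3  →  {$r0:0, $r1:65520, $r2:10, $r3:7, $r4:65526, $r5:5}
[2] beq  $r2, $r4, L7  →  {$r0:0, $r1:65520, $r2:10, $r3:7, $r4:65526, $r5:5}  ⟨branch fallthrough⟩
[3] or   $r2, $r4, $r5  →  {$r0:0, $r1:65520, $r2:65527, $r3:7, $r4:65526, $r5:5}
[4] slt  $r0, $r2, $r2  →  {$r0:0, $r1:65520, $r2:65527, $r3:7, $r4:65526, $r5:5}
[5] bne  $r2, $r4, L7  →  {$r0:0, $r1:65520, $r2:65527, $r3:7, $r4:65526, $r5:5}  ⟨branch taken⟩
[6] slt  $r4, $r5, $r2  →  {$r0:0, $r1:65520, $r2:65527, $r3:7, $r4:1, $r5:5}
[7] or   $r4, $r4, $r4  →  {$r0:0, $r1:65520, $r2:65527, $r3:7, $r4:1, $r5:5}
[8] xori  $r5, $r3, 9  →  {$r0:0, $r1:65520, $r2:65527, $r3:7, $r4:1, $r5:14}

1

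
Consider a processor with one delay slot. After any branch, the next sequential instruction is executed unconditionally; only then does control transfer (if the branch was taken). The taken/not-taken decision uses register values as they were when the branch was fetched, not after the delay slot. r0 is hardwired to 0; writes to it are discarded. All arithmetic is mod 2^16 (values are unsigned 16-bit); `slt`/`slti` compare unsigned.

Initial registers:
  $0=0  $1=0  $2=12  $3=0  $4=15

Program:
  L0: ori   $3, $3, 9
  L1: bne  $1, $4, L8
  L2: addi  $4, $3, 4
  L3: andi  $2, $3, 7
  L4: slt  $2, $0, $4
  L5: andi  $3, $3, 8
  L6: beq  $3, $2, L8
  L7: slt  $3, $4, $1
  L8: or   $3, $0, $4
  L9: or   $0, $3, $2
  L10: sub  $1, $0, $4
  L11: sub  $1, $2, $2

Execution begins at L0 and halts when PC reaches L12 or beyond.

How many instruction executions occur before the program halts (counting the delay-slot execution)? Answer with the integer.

PC=0  ori   $3, $3, 9        | $0=0 $1=0 $2=12 $3=9 $4=15
PC=1  bne  $1, $4, L8        | $0=0 $1=0 $2=12 $3=9 $4=15  [TAKEN]
PC=2  addi  $4, $3, 4        | $0=0 $1=0 $2=12 $3=9 $4=13
PC=8  or   $3, $0, $4        | $0=0 $1=0 $2=12 $3=13 $4=13
PC=9  or   $0, $3, $2        | $0=0 $1=0 $2=12 $3=13 $4=13
PC=10 sub  $1, $0, $4        | $0=0 $1=65523 $2=12 $3=13 $4=13
PC=11 sub  $1, $2, $2        | $0=0 $1=0 $2=12 $3=13 $4=13

7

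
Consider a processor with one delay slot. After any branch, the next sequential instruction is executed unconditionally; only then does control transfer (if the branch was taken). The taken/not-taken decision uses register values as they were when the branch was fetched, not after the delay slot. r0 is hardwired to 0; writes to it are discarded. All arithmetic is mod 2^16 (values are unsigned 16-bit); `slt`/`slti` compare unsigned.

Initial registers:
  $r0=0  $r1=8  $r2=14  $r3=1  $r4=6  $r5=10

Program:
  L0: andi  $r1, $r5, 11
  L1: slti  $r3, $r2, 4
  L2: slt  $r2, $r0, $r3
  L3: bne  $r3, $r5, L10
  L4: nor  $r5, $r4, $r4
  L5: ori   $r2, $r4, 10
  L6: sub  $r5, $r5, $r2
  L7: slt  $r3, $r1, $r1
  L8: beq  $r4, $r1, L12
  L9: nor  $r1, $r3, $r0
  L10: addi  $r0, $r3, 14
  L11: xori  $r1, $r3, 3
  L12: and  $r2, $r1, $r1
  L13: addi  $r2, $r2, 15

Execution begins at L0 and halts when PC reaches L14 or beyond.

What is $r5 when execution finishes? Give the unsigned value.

65529

PC=0  andi  $r1, $r5, 11     | $r0=0 $r1=10 $r2=14 $r3=1 $r4=6 $r5=10
PC=1  slti  $r3, $r2, 4      | $r0=0 $r1=10 $r2=14 $r3=0 $r4=6 $r5=10
PC=2  slt  $r2, $r0, $r3     | $r0=0 $r1=10 $r2=0 $r3=0 $r4=6 $r5=10
PC=3  bne  $r3, $r5, L10     | $r0=0 $r1=10 $r2=0 $r3=0 $r4=6 $r5=10  [TAKEN]
PC=4  nor  $r5, $r4, $r4     | $r0=0 $r1=10 $r2=0 $r3=0 $r4=6 $r5=65529
PC=10 addi  $r0, $r3, 14     | $r0=0 $r1=10 $r2=0 $r3=0 $r4=6 $r5=65529
PC=11 xori  $r1, $r3, 3      | $r0=0 $r1=3 $r2=0 $r3=0 $r4=6 $r5=65529
PC=12 and  $r2, $r1, $r1     | $r0=0 $r1=3 $r2=3 $r3=0 $r4=6 $r5=65529
PC=13 addi  $r2, $r2, 15     | $r0=0 $r1=3 $r2=18 $r3=0 $r4=6 $r5=65529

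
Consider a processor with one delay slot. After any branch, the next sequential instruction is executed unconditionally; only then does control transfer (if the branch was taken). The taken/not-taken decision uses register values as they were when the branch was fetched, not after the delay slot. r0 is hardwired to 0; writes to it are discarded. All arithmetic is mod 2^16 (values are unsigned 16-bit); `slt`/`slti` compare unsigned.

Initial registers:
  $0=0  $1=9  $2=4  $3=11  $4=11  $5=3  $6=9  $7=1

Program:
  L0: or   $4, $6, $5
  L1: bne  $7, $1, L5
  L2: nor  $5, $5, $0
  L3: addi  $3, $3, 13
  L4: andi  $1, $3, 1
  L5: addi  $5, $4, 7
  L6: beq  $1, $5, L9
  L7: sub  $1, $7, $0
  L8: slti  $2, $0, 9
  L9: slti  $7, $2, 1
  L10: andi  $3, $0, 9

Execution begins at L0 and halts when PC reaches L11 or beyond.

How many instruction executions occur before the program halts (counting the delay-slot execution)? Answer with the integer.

  step pc=0: or   $4, $6, $5  regs=(0,9,4,11,11,3,9,1)
  step pc=1: bne  $7, $1, L5  cond=T  regs=(0,9,4,11,11,3,9,1)
  step pc=2: nor  $5, $5, $0  regs=(0,9,4,11,11,65532,9,1)
  step pc=5: addi  $5, $4, 7  regs=(0,9,4,11,11,18,9,1)
  step pc=6: beq  $1, $5, L9  cond=F  regs=(0,9,4,11,11,18,9,1)
  step pc=7: sub  $1, $7, $0  regs=(0,1,4,11,11,18,9,1)
  step pc=8: slti  $2, $0, 9  regs=(0,1,1,11,11,18,9,1)
  step pc=9: slti  $7, $2, 1  regs=(0,1,1,11,11,18,9,0)
  step pc=10: andi  $3, $0, 9  regs=(0,1,1,0,11,18,9,0)

9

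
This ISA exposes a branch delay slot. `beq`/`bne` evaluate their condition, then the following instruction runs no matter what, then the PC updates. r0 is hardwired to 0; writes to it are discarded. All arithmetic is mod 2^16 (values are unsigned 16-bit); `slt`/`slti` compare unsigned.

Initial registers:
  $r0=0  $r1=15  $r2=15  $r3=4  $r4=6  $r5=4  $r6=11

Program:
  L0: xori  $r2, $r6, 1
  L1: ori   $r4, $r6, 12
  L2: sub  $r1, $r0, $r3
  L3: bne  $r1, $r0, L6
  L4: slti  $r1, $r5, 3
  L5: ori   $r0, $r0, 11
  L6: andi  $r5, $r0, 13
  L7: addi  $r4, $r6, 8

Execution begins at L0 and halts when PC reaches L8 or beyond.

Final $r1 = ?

PC=0  xori  $r2, $r6, 1      | $r0=0 $r1=15 $r2=10 $r3=4 $r4=6 $r5=4 $r6=11
PC=1  ori   $r4, $r6, 12     | $r0=0 $r1=15 $r2=10 $r3=4 $r4=15 $r5=4 $r6=11
PC=2  sub  $r1, $r0, $r3     | $r0=0 $r1=65532 $r2=10 $r3=4 $r4=15 $r5=4 $r6=11
PC=3  bne  $r1, $r0, L6      | $r0=0 $r1=65532 $r2=10 $r3=4 $r4=15 $r5=4 $r6=11  [TAKEN]
PC=4  slti  $r1, $r5, 3      | $r0=0 $r1=0 $r2=10 $r3=4 $r4=15 $r5=4 $r6=11
PC=6  andi  $r5, $r0, 13     | $r0=0 $r1=0 $r2=10 $r3=4 $r4=15 $r5=0 $r6=11
PC=7  addi  $r4, $r6, 8      | $r0=0 $r1=0 $r2=10 $r3=4 $r4=19 $r5=0 $r6=11

0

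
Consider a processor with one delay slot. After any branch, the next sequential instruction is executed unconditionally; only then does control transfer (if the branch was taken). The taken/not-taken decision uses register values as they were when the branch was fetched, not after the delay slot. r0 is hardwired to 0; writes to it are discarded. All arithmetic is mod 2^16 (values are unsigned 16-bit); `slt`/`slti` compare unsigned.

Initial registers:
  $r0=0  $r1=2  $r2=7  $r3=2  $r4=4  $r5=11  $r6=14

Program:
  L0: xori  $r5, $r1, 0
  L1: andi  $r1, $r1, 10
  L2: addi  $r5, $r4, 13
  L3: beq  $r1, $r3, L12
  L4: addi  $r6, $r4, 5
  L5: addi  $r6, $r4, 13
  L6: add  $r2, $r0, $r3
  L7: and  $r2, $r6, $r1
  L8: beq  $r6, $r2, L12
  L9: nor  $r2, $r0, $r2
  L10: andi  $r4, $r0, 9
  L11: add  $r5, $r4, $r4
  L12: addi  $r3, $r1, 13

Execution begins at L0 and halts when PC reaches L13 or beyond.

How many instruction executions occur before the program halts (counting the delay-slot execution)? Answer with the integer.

[0] xori  $r5, $r1, 0  →  {$r0:0, $r1:2, $r2:7, $r3:2, $r4:4, $r5:2, $r6:14}
[1] andi  $r1, $r1, 10  →  {$r0:0, $r1:2, $r2:7, $r3:2, $r4:4, $r5:2, $r6:14}
[2] addi  $r5, $r4, 13  →  {$r0:0, $r1:2, $r2:7, $r3:2, $r4:4, $r5:17, $r6:14}
[3] beq  $r1, $r3, L12  →  {$r0:0, $r1:2, $r2:7, $r3:2, $r4:4, $r5:17, $r6:14}  ⟨branch taken⟩
[4] addi  $r6, $r4, 5  →  {$r0:0, $r1:2, $r2:7, $r3:2, $r4:4, $r5:17, $r6:9}
[12] addi  $r3, $r1, 13  →  {$r0:0, $r1:2, $r2:7, $r3:15, $r4:4, $r5:17, $r6:9}

6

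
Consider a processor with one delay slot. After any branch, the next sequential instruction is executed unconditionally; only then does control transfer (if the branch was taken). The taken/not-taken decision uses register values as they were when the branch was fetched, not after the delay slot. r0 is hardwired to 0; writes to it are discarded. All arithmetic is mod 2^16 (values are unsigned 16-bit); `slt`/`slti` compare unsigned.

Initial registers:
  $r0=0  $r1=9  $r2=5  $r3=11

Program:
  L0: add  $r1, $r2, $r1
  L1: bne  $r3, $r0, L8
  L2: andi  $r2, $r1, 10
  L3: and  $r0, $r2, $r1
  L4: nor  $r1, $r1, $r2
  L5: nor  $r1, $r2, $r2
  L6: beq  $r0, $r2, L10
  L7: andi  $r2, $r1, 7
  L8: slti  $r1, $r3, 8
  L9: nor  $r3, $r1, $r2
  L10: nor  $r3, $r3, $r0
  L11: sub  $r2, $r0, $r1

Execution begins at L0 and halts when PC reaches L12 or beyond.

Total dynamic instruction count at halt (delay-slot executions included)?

  step pc=0: add  $r1, $r2, $r1  regs=(0,14,5,11)
  step pc=1: bne  $r3, $r0, L8  cond=T  regs=(0,14,5,11)
  step pc=2: andi  $r2, $r1, 10  regs=(0,14,10,11)
  step pc=8: slti  $r1, $r3, 8  regs=(0,0,10,11)
  step pc=9: nor  $r3, $r1, $r2  regs=(0,0,10,65525)
  step pc=10: nor  $r3, $r3, $r0  regs=(0,0,10,10)
  step pc=11: sub  $r2, $r0, $r1  regs=(0,0,0,10)

7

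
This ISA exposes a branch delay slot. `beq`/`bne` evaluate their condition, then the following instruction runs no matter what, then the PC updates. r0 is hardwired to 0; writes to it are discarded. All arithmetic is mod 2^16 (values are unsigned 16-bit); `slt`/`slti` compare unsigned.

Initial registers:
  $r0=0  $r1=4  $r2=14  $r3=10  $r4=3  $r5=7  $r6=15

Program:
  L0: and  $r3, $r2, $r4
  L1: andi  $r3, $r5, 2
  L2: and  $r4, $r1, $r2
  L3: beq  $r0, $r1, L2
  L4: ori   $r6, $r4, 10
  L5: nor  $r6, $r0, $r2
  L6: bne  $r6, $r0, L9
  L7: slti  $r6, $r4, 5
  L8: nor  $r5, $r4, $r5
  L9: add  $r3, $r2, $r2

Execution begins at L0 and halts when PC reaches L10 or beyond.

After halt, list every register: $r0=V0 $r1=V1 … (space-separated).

  step pc=0: and  $r3, $r2, $r4  regs=(0,4,14,2,3,7,15)
  step pc=1: andi  $r3, $r5, 2  regs=(0,4,14,2,3,7,15)
  step pc=2: and  $r4, $r1, $r2  regs=(0,4,14,2,4,7,15)
  step pc=3: beq  $r0, $r1, L2  cond=F  regs=(0,4,14,2,4,7,15)
  step pc=4: ori   $r6, $r4, 10  regs=(0,4,14,2,4,7,14)
  step pc=5: nor  $r6, $r0, $r2  regs=(0,4,14,2,4,7,65521)
  step pc=6: bne  $r6, $r0, L9  cond=T  regs=(0,4,14,2,4,7,65521)
  step pc=7: slti  $r6, $r4, 5  regs=(0,4,14,2,4,7,1)
  step pc=9: add  $r3, $r2, $r2  regs=(0,4,14,28,4,7,1)

$r0=0 $r1=4 $r2=14 $r3=28 $r4=4 $r5=7 $r6=1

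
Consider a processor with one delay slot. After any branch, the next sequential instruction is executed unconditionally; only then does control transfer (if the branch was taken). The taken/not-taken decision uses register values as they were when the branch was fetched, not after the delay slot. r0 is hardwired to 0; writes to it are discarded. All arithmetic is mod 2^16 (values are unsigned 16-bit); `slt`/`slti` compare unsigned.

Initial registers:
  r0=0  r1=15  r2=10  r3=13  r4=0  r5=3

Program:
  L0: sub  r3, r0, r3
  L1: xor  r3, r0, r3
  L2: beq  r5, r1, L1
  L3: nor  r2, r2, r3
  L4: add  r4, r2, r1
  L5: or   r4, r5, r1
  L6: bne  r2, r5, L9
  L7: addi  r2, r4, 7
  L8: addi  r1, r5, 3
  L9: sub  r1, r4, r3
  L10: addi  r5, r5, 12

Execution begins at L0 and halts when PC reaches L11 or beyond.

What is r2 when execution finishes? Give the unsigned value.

  step pc=0: sub  r3, r0, r3  regs=(0,15,10,65523,0,3)
  step pc=1: xor  r3, r0, r3  regs=(0,15,10,65523,0,3)
  step pc=2: beq  r5, r1, L1  cond=F  regs=(0,15,10,65523,0,3)
  step pc=3: nor  r2, r2, r3  regs=(0,15,4,65523,0,3)
  step pc=4: add  r4, r2, r1  regs=(0,15,4,65523,19,3)
  step pc=5: or   r4, r5, r1  regs=(0,15,4,65523,15,3)
  step pc=6: bne  r2, r5, L9  cond=T  regs=(0,15,4,65523,15,3)
  step pc=7: addi  r2, r4, 7  regs=(0,15,22,65523,15,3)
  step pc=9: sub  r1, r4, r3  regs=(0,28,22,65523,15,3)
  step pc=10: addi  r5, r5, 12  regs=(0,28,22,65523,15,15)

22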